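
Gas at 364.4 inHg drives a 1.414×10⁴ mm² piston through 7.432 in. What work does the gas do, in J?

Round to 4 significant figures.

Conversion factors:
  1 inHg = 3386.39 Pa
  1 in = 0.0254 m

364.4 inHg → 1.234×10⁶ Pa
1.414×10⁴ mm² → 0.01414 m²
F = P × A = 1.234×10⁶ × 0.01414 = 17448.8 N
7.432 in → 0.188773 m
W = F × d = 17448.8 × 0.188773 = 3293.86 J

3294 J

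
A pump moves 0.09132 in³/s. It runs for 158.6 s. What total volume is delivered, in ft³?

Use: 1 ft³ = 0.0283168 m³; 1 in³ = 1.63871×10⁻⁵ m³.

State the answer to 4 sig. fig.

0.008382 ft³

0.09132 in³/s → 1.49647×10⁻⁶ m³/s
V = Q × t = 1.49647×10⁻⁶ × 158.6 = 2.3734×10⁻⁴ m³
In ft³: 2.3734×10⁻⁴ / 0.0283168 = 0.0083816 ft³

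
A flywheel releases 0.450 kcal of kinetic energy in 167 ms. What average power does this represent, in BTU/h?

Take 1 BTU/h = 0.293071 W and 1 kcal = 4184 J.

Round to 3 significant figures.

0.450 kcal × 4184 → 1882.8 J
167 ms × 0.001 → 0.167 s
P = E / t = 1882.8 J / 0.167 s = 11274.3 W
11274.3 W ÷ (0.293071 W/BTU/h) = 38469.5 BTU/h

3.85×10⁴ BTU/h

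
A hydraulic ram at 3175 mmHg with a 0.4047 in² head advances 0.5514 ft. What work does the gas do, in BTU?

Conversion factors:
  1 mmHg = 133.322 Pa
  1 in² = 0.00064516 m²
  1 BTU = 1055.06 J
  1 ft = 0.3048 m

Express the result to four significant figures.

3175 mmHg → 423297 Pa
0.4047 in² → 2.61096×10⁻⁴ m²
F = P × A = 423297 × 2.61096×10⁻⁴ = 110.521 N
0.5514 ft → 0.168067 m
W = F × d = 110.521 × 0.168067 = 18.5749 J
In BTU: 18.5749 / 1055.06 = 0.0176055 BTU

0.01761 BTU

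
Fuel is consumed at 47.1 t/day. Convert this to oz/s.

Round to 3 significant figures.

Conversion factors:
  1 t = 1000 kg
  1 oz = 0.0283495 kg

19.2 oz/s

47.1 t/day × 1000 kg/t ÷ 86400 s/day = 0.545139 kg/s
0.545139 kg/s ÷ 0.0283495 kg/oz = 19.2292 oz/s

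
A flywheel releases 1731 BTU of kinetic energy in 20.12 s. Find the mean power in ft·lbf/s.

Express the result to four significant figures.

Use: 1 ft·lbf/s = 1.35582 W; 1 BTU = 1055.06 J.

6.695×10⁴ ft·lbf/s

1731 BTU × 1055.06 → 1.82631×10⁶ J
P = E / t = 1.82631×10⁶ J / 20.12 s = 90770.9 W
90770.9 W ÷ (1.35582 W/ft·lbf/s) = 66949.1 ft·lbf/s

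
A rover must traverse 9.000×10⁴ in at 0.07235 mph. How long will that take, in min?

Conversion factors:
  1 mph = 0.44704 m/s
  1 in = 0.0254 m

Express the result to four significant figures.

9.000×10⁴ in × 0.0254 → 2286 m
0.07235 mph × 0.44704 → 0.0323433 m/s
t = d / v = 2286 m / 0.0323433 m/s = 70679.2 s
70679.2 s ÷ (60 s/min) = 1177.99 min

1178 min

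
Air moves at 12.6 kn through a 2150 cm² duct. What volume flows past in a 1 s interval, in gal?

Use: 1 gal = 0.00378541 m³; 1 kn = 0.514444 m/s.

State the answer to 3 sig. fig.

368 gal

12.6 kn × 0.514444 → 6.48199 m/s
2150 cm² × 0.0001 → 0.215 m²
V = v × A × t = 6.48199 m/s × 0.215 m² × 1 s = 1.39363 m³
1.39363 m³ ÷ (0.00378541 m³/gal) = 368.158 gal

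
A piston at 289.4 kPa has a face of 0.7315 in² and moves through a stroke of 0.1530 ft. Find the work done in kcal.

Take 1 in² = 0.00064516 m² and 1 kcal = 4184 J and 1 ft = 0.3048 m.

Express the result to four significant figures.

0.001522 kcal

289.4 kPa → 289400 Pa
0.7315 in² → 4.71935×10⁻⁴ m²
F = P × A = 289400 × 4.71935×10⁻⁴ = 136.578 N
0.1530 ft → 0.0466344 m
W = F × d = 136.578 × 0.0466344 = 6.36923 J
In kcal: 6.36923 / 4184 = 0.00152228 kcal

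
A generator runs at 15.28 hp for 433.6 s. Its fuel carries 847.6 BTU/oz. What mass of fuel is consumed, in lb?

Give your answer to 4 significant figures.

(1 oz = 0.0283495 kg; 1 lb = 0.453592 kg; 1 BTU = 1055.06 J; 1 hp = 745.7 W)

15.28 hp → 11394.3 W
E = P × t = 11394.3 × 433.6 = 4.94057×10⁶ J
847.6 BTU/oz → 3.15444×10⁷ J/kg
m = E / e_s = 4.94057×10⁶ / 3.15444×10⁷ = 0.156623 kg
In lb: 0.156623 / 0.453592 = 0.345295 lb

0.3453 lb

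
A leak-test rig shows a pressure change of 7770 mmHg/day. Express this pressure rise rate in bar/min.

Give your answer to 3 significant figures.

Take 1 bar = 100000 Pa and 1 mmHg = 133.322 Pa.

7770 mmHg/day × 133.322 Pa/mmHg ÷ 86400 s/day = 11.9897 Pa/s
11.9897 Pa/s ÷ 100000 Pa/bar × 60 s/min = 0.00719382 bar/min

0.00719 bar/min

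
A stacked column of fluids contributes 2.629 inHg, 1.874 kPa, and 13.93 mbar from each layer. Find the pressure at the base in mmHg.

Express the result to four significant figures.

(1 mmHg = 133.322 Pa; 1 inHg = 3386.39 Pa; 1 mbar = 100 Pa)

2.629 inHg × 3386.39 = 8902.82 Pa
1.874 kPa × 1000 = 1874 Pa
13.93 mbar × 100 = 1393 Pa
Total: 8902.82 + 1874 + 1393 = 12169.8 Pa
In mmHg: 12169.8 / 133.322 = 91.2813 mmHg

91.28 mmHg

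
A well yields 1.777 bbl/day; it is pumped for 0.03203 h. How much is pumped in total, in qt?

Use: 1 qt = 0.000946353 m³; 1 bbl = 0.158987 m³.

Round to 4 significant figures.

1.777 bbl/day → 3.26991×10⁻⁶ m³/s
0.03203 h → 115.308 s
V = Q × t = 3.26991×10⁻⁶ × 115.308 = 3.77047×10⁻⁴ m³
In qt: 3.77047×10⁻⁴ / 0.000946353 = 0.398421 qt

0.3984 qt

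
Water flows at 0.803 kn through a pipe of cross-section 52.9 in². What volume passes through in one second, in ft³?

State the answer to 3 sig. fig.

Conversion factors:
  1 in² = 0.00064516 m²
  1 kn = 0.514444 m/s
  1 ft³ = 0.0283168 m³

0.803 kn × 0.514444 = 0.413099 m/s
52.9 in² × 0.00064516 = 0.034129 m²
V = v × A × t = 0.413099 m/s × 0.034129 m² × 1 s = 0.0140987 m³
0.0140987 m³ ÷ (0.0283168 m³/ft³) = 0.497892 ft³

0.498 ft³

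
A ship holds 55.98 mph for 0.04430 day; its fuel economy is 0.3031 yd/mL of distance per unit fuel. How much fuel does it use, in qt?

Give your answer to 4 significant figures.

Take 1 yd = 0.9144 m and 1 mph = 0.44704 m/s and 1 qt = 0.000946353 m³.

365.2 qt

55.98 mph → 25.0253 m/s
0.04430 day → 3827.52 s
d = v × t = 25.0253 × 3827.52 = 95784.8 m
0.3031 yd/mL → 277155 m/m³
V = d / (distance per unit fuel) = 95784.8 / 277155 = 0.3456 m³
In qt: 0.3456 / 0.000946353 = 365.191 qt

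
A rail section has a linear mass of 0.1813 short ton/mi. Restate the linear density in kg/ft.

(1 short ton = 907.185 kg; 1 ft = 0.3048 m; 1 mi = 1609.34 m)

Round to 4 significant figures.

0.1813 short ton/mi × 907.185 kg/short ton ÷ 1609.34 m/mi = 0.102199 kg/m
0.102199 kg/m × 0.3048 m/ft = 0.0311503 kg/ft

0.03115 kg/ft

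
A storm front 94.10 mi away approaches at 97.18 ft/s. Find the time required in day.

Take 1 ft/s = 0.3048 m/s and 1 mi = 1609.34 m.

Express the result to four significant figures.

0.05917 day

94.10 mi × 1609.34 = 151439 m
97.18 ft/s × 0.3048 = 29.6205 m/s
t = d / v = 151439 m / 29.6205 m/s = 5112.64 s
5112.64 s ÷ (86400 s/day) = 0.0591741 day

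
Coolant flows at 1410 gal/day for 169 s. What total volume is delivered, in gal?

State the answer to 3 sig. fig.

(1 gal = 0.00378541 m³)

2.76 gal

1410 gal/day → 6.17758×10⁻⁵ m³/s
V = Q × t = 6.17758×10⁻⁵ × 169 = 0.0104401 m³
In gal: 0.0104401 / 0.00378541 = 2.75798 gal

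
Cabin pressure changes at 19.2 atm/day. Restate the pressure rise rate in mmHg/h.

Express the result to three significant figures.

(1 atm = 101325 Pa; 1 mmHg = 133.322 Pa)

19.2 atm/day × 101325 Pa/atm ÷ 86400 s/day = 22.5167 Pa/s
22.5167 Pa/s ÷ 133.322 Pa/mmHg × 3600 s/h = 608.003 mmHg/h

608 mmHg/h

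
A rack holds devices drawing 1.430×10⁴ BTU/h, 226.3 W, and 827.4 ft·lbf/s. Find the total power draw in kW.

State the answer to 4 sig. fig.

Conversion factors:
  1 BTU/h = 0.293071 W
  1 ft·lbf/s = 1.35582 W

5.539 kW

1.430×10⁴ BTU/h × 0.293071 = 4190.92 W
226.3 W (already W)
827.4 ft·lbf/s × 1.35582 = 1121.81 W
Combined: 4190.92 + 226.3 + 1121.81 = 5539.03 W
In kW: 5539.03 / 1000 = 5.53903 kW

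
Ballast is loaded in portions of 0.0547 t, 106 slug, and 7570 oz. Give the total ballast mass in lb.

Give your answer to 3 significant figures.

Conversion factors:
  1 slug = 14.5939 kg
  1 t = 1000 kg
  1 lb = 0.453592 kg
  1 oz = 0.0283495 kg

4000 lb

0.0547 t × 1000 = 54.7 kg
106 slug × 14.5939 = 1546.95 kg
7570 oz × 0.0283495 = 214.606 kg
Combined: 54.7 + 1546.95 + 214.606 = 1816.26 kg
In lb: 1816.26 / 0.453592 = 4004.17 lb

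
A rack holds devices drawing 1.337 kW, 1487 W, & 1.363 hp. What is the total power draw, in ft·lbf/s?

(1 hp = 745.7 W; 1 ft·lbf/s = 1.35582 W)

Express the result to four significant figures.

2833 ft·lbf/s

1.337 kW × 1000 = 1337 W
1487 W (already W)
1.363 hp × 745.7 = 1016.39 W
Total: 1337 + 1487 + 1016.39 = 3840.39 W
In ft·lbf/s: 3840.39 / 1.35582 = 2832.52 ft·lbf/s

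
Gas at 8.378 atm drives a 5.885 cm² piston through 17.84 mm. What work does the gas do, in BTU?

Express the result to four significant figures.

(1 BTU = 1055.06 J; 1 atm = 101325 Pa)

0.008447 BTU

8.378 atm → 848901 Pa
5.885 cm² → 5.885×10⁻⁴ m²
F = P × A = 848901 × 5.885×10⁻⁴ = 499.578 N
17.84 mm → 0.01784 m
W = F × d = 499.578 × 0.01784 = 8.91247 J
In BTU: 8.91247 / 1055.06 = 0.00844736 BTU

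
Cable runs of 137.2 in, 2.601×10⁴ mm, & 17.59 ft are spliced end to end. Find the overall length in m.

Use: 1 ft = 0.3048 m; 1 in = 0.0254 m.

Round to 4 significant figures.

137.2 in × 0.0254 = 3.48488 m
2.601×10⁴ mm × 0.001 = 26.01 m
17.59 ft × 0.3048 = 5.36143 m
Combined: 3.48488 + 26.01 + 5.36143 = 34.8563 m

34.86 m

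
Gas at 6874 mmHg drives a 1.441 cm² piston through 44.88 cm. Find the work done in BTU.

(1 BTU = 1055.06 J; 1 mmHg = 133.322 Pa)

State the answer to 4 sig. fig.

0.05618 BTU

6874 mmHg → 916455 Pa
1.441 cm² → 1.441×10⁻⁴ m²
F = P × A = 916455 × 1.441×10⁻⁴ = 132.061 N
44.88 cm → 0.4488 m
W = F × d = 132.061 × 0.4488 = 59.269 J
In BTU: 59.269 / 1055.06 = 0.056176 BTU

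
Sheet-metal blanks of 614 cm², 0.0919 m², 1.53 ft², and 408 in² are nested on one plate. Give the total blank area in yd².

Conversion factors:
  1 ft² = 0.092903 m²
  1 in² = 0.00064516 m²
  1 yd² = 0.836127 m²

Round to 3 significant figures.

0.668 yd²

614 cm² × 0.0001 = 0.0614 m²
0.0919 m² (already m²)
1.53 ft² × 0.092903 = 0.142142 m²
408 in² × 0.00064516 = 0.263225 m²
Combined: 0.0614 + 0.0919 + 0.142142 + 0.263225 = 0.558667 m²
In yd²: 0.558667 / 0.836127 = 0.66816 yd²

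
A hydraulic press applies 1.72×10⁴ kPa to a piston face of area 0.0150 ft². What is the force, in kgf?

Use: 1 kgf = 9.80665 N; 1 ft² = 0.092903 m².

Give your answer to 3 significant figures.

2440 kgf

1.72×10⁴ kPa × 1000 → 1.72×10⁷ Pa
0.0150 ft² × 0.092903 → 0.00139354 m²
F = P × A = 1.72×10⁷ Pa × 0.00139354 m² = 23968.9 N
23968.9 N ÷ (9.80665 N/kgf) = 2444.15 kgf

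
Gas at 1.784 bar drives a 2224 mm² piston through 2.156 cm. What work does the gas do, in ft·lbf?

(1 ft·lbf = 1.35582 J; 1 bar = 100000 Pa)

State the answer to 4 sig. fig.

6.309 ft·lbf

1.784 bar → 178400 Pa
2224 mm² → 0.002224 m²
F = P × A = 178400 × 0.002224 = 396.762 N
2.156 cm → 0.02156 m
W = F × d = 396.762 × 0.02156 = 8.55419 J
In ft·lbf: 8.55419 / 1.35582 = 6.30924 ft·lbf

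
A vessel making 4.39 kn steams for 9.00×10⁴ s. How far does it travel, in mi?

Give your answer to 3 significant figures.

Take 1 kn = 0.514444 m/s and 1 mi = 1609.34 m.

4.39 kn × 0.514444 → 2.25841 m/s
d = v × t = 2.25841 m/s × 90000 s = 203257 m
203257 m ÷ (1609.34 m/mi) = 126.298 mi

126 mi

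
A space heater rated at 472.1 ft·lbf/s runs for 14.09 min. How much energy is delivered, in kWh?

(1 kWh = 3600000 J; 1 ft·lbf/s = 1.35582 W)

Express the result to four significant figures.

472.1 ft·lbf/s × 1.35582 = 640.083 W
14.09 min × 60 = 845.4 s
E = P × t = 640.083 W × 845.4 s = 541126 J
541126 J ÷ (3600000 J/kWh) = 0.150313 kWh

0.1503 kWh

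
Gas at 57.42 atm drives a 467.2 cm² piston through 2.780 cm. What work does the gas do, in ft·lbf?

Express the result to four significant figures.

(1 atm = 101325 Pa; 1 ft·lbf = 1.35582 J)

5573 ft·lbf

57.42 atm → 5.81808×10⁶ Pa
467.2 cm² → 0.04672 m²
F = P × A = 5.81808×10⁶ × 0.04672 = 271821 N
2.780 cm → 0.0278 m
W = F × d = 271821 × 0.0278 = 7556.62 J
In ft·lbf: 7556.62 / 1.35582 = 5573.47 ft·lbf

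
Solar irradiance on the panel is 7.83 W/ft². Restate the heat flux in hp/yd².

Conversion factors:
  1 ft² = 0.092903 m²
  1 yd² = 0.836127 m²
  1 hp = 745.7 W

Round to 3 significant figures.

7.83 W/ft² ÷ 0.092903 m²/ft² = 84.2815 W/m²
84.2815 W/m² ÷ 745.7 W/hp × 0.836127 m²/yd² = 0.0945019 hp/yd²

0.0945 hp/yd²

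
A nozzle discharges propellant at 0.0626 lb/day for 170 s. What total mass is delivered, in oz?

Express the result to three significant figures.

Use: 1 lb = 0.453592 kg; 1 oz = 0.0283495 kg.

0.00197 oz

0.0626 lb/day → 3.28644×10⁻⁷ kg/s
m = ṁ × t = 3.28644×10⁻⁷ × 170 = 5.58695×10⁻⁵ kg
In oz: 5.58695×10⁻⁵ / 0.0283495 = 0.00197074 oz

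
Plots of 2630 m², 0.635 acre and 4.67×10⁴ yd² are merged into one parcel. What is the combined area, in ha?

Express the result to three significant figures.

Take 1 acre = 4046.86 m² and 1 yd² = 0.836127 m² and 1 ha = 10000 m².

4.42 ha

2630 m² (already m²)
0.635 acre × 4046.86 → 2569.76 m²
4.67×10⁴ yd² × 0.836127 → 39047.1 m²
Sum: 2630 + 2569.76 + 39047.1 = 44246.9 m²
In ha: 44246.9 / 10000 = 4.42469 ha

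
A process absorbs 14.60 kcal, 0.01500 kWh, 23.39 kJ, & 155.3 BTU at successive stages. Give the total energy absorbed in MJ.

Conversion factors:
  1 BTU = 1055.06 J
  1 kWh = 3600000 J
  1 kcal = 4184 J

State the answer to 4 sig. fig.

0.3023 MJ

14.60 kcal × 4184 → 61086.4 J
0.01500 kWh × 3600000 → 54000 J
23.39 kJ × 1000 → 23390 J
155.3 BTU × 1055.06 → 163851 J
Total: 61086.4 + 54000 + 23390 + 163851 = 302327 J
In MJ: 302327 / 1000000 = 0.302327 MJ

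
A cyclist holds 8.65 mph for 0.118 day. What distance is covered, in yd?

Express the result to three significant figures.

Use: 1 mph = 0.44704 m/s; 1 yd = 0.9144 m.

8.65 mph × 0.44704 = 3.8669 m/s
0.118 day × 86400 = 10195.2 s
d = v × t = 3.8669 m/s × 10195.2 s = 39423.8 m
39423.8 m ÷ (0.9144 m/yd) = 43114.4 yd

4.31×10⁴ yd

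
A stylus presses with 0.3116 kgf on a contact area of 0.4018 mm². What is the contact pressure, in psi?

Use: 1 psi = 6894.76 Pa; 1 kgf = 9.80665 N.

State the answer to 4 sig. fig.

0.3116 kgf × 9.80665 → 3.05575 N
0.4018 mm² × 10⁻⁶ → 4.018×10⁻⁷ m²
P = F / A = 3.05575 N / 4.018×10⁻⁷ m² = 7.60515×10⁶ Pa
7.60515×10⁶ Pa ÷ (6894.76 Pa/psi) = 1103.03 psi

1103 psi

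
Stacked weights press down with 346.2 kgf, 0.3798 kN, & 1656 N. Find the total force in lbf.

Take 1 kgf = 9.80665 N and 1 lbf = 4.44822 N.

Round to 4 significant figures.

1221 lbf

346.2 kgf × 9.80665 = 3395.06 N
0.3798 kN × 1000 = 379.8 N
1656 N (already N)
Sum: 3395.06 + 379.8 + 1656 = 5430.86 N
In lbf: 5430.86 / 4.44822 = 1220.91 lbf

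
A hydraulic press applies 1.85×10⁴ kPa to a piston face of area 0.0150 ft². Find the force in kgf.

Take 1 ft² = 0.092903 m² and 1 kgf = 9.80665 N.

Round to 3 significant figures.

2630 kgf

1.85×10⁴ kPa × 1000 = 1.85×10⁷ Pa
0.0150 ft² × 0.092903 = 0.00139354 m²
F = P × A = 1.85×10⁷ Pa × 0.00139354 m² = 25780.5 N
25780.5 N ÷ (9.80665 N/kgf) = 2628.88 kgf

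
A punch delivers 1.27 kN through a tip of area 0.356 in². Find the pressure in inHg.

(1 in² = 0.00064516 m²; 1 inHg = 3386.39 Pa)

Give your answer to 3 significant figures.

1630 inHg

1.27 kN × 1000 → 1270 N
0.356 in² × 0.00064516 → 2.29677×10⁻⁴ m²
P = F / A = 1270 N / 2.29677×10⁻⁴ m² = 5.5295×10⁶ Pa
5.5295×10⁶ Pa ÷ (3386.39 Pa/inHg) = 1632.86 inHg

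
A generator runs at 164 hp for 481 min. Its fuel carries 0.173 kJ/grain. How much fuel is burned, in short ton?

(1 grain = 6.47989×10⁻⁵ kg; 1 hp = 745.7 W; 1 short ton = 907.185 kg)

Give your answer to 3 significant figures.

164 hp → 122295 W
481 min → 28860 s
E = P × t = 122295 × 28860 = 3.52943×10⁹ J
0.173 kJ/grain → 2.6698×10⁶ J/kg
m = E / e_s = 3.52943×10⁹ / 2.6698×10⁶ = 1321.98 kg
In short ton: 1321.98 / 907.185 = 1.45723 short ton

1.46 short ton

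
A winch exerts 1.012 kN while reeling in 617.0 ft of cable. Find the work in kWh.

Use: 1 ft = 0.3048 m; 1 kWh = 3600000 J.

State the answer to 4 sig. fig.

0.05287 kWh

1.012 kN × 1000 → 1012 N
617.0 ft × 0.3048 → 188.062 m
W = F × d = 1012 N × 188.062 m = 190319 J
190319 J ÷ (3600000 J/kWh) = 0.0528664 kWh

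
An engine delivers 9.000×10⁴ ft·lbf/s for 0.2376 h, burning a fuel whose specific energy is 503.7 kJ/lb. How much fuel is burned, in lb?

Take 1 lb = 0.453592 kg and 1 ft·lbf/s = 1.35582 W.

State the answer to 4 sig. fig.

207.2 lb

9.000×10⁴ ft·lbf/s → 122024 W
0.2376 h → 855.36 s
E = P × t = 122024 × 855.36 = 1.04374×10⁸ J
503.7 kJ/lb → 1.11047×10⁶ J/kg
m = E / e_s = 1.04374×10⁸ / 1.11047×10⁶ = 93.9908 kg
In lb: 93.9908 / 0.453592 = 207.214 lb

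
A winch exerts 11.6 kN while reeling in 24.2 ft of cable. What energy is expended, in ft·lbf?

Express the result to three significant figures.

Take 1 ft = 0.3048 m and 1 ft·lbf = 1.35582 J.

11.6 kN × 1000 → 11600 N
24.2 ft × 0.3048 → 7.37616 m
W = F × d = 11600 N × 7.37616 m = 85563.5 J
85563.5 J ÷ (1.35582 J/ft·lbf) = 63108.3 ft·lbf

6.31×10⁴ ft·lbf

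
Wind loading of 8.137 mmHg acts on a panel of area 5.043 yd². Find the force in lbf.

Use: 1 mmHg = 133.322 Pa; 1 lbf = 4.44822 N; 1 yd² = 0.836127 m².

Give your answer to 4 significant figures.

8.137 mmHg × 133.322 → 1084.84 Pa
5.043 yd² × 0.836127 → 4.21659 m²
F = P × A = 1084.84 Pa × 4.21659 m² = 4574.33 N
4574.33 N ÷ (4.44822 N/lbf) = 1028.35 lbf

1028 lbf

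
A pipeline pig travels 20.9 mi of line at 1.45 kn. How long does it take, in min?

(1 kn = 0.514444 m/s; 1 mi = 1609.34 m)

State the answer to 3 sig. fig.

20.9 mi × 1609.34 = 33635.2 m
1.45 kn × 0.514444 = 0.745944 m/s
t = d / v = 33635.2 m / 0.745944 m/s = 45090.8 s
45090.8 s ÷ (60 s/min) = 751.513 min

752 min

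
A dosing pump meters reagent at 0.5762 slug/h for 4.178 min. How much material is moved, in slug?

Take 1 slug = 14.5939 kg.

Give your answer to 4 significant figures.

0.04012 slug

0.5762 slug/h → 0.00233583 kg/s
4.178 min → 250.68 s
m = ṁ × t = 0.00233583 × 250.68 = 0.585546 kg
In slug: 0.585546 / 14.5939 = 0.0401227 slug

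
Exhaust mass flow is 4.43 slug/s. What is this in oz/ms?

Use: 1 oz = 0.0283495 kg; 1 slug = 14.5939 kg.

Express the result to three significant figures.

4.43 slug/s × 14.5939 kg/slug = 64.651 kg/s
64.651 kg/s ÷ 0.0283495 kg/oz × 0.001 s/ms = 2.2805 oz/ms

2.28 oz/ms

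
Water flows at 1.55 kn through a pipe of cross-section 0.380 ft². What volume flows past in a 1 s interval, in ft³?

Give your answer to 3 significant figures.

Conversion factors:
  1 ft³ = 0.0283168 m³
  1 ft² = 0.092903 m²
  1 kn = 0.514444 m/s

0.994 ft³

1.55 kn × 0.514444 → 0.797388 m/s
0.380 ft² × 0.092903 → 0.0353031 m²
V = v × A × t = 0.797388 m/s × 0.0353031 m² × 1 s = 0.0281503 m³
0.0281503 m³ ÷ (0.0283168 m³/ft³) = 0.99412 ft³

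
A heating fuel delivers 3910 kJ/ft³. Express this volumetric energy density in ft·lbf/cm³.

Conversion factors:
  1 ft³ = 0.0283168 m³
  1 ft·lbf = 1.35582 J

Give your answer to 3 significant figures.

3910 kJ/ft³ × 1000 J/kJ ÷ 0.0283168 m³/ft³ = 1.38081×10⁸ J/m³
1.38081×10⁸ J/m³ ÷ 1.35582 J/ft·lbf × 10⁻⁶ m³/cm³ = 101.843 ft·lbf/cm³

102 ft·lbf/cm³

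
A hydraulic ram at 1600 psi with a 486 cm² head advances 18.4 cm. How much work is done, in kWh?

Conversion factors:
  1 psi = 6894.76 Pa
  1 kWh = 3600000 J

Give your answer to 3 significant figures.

0.0274 kWh

1600 psi → 1.10316×10⁷ Pa
486 cm² → 0.0486 m²
F = P × A = 1.10316×10⁷ × 0.0486 = 536136 N
18.4 cm → 0.184 m
W = F × d = 536136 × 0.184 = 98649 J
In kWh: 98649 / 3600000 = 0.0274025 kWh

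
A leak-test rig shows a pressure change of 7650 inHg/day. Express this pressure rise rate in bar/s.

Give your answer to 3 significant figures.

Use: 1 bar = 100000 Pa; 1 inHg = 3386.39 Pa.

0.00300 bar/s

7650 inHg/day × 3386.39 Pa/inHg ÷ 86400 s/day = 299.837 Pa/s
299.837 Pa/s ÷ 100000 Pa/bar = 0.00299837 bar/s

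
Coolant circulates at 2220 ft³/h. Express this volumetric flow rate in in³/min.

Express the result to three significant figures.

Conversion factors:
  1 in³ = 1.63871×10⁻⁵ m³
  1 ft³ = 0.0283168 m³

6.39×10⁴ in³/min

2220 ft³/h × 0.0283168 m³/ft³ ÷ 3600 s/h = 0.017462 m³/s
0.017462 m³/s ÷ 1.63871×10⁻⁵ m³/in³ × 60 s/min = 63935.7 in³/min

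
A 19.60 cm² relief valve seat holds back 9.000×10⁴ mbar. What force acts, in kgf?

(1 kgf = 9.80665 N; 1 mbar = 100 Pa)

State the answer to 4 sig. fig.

1799 kgf

9.000×10⁴ mbar × 100 = 9×10⁶ Pa
19.60 cm² × 0.0001 = 0.00196 m²
F = P × A = 9×10⁶ Pa × 0.00196 m² = 17640 N
17640 N ÷ (9.80665 N/kgf) = 1798.78 kgf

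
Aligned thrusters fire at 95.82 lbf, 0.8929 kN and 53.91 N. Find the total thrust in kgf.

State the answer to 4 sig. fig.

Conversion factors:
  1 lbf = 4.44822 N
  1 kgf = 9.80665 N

95.82 lbf × 4.44822 → 426.228 N
0.8929 kN × 1000 → 892.9 N
53.91 N (already N)
Sum: 426.228 + 892.9 + 53.91 = 1373.04 N
In kgf: 1373.04 / 9.80665 = 140.011 kgf

140.0 kgf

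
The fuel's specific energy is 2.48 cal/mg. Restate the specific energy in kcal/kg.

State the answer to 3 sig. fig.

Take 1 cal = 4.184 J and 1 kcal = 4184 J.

2.48 cal/mg × 4.184 J/cal ÷ 10⁻⁶ kg/mg = 1.03763×10⁷ J/kg
1.03763×10⁷ J/kg ÷ 4184 J/kcal = 2480 kcal/kg

2480 kcal/kg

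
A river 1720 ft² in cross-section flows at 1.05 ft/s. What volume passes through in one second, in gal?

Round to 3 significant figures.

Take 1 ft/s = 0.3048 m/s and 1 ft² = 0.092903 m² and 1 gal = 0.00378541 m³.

1.05 ft/s × 0.3048 → 0.32004 m/s
1720 ft² × 0.092903 → 159.793 m²
V = v × A × t = 0.32004 m/s × 159.793 m² × 1 s = 51.1402 m³
51.1402 m³ ÷ (0.00378541 m³/gal) = 13509.8 gal

1.35×10⁴ gal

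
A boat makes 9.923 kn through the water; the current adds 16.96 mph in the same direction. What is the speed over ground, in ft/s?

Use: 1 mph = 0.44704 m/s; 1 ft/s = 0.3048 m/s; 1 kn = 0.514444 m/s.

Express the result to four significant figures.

9.923 kn × 0.514444 = 5.10483 m/s
16.96 mph × 0.44704 = 7.5818 m/s
Total: 5.10483 + 7.5818 = 12.6866 m/s
In ft/s: 12.6866 / 0.3048 = 41.6227 ft/s

41.62 ft/s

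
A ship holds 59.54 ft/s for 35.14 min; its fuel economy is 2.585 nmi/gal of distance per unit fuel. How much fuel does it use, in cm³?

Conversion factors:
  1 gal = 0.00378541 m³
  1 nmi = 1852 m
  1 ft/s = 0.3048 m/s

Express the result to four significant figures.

59.54 ft/s → 18.1478 m/s
35.14 min → 2108.4 s
d = v × t = 18.1478 × 2108.4 = 38262.8 m
2.585 nmi/gal → 1.2647×10⁶ m/m³
V = d / (distance per unit fuel) = 38262.8 / 1.2647×10⁶ = 0.0302544 m³
In cm³: 0.0302544 / 10⁻⁶ = 30254.4 cm³

3.025×10⁴ cm³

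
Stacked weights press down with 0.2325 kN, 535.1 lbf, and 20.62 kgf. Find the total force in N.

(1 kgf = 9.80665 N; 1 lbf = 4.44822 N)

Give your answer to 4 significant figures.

2815 N

0.2325 kN × 1000 → 232.5 N
535.1 lbf × 4.44822 → 2380.24 N
20.62 kgf × 9.80665 → 202.213 N
Combined: 232.5 + 2380.24 + 202.213 = 2814.95 N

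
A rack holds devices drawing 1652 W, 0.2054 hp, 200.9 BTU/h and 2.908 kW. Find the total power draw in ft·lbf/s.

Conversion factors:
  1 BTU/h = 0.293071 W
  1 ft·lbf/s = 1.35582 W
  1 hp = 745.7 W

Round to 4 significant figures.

3520 ft·lbf/s

1652 W (already W)
0.2054 hp × 745.7 → 153.167 W
200.9 BTU/h × 0.293071 → 58.878 W
2.908 kW × 1000 → 2908 W
Total: 1652 + 153.167 + 58.878 + 2908 = 4772.04 W
In ft·lbf/s: 4772.04 / 1.35582 = 3519.67 ft·lbf/s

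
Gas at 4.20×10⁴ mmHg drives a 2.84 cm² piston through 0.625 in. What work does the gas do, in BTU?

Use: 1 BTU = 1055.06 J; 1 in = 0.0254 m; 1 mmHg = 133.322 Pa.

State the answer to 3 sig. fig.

0.0239 BTU

4.20×10⁴ mmHg → 5.59952×10⁶ Pa
2.84 cm² → 2.84×10⁻⁴ m²
F = P × A = 5.59952×10⁶ × 2.84×10⁻⁴ = 1590.26 N
0.625 in → 0.015875 m
W = F × d = 1590.26 × 0.015875 = 25.2454 J
In BTU: 25.2454 / 1055.06 = 0.0239279 BTU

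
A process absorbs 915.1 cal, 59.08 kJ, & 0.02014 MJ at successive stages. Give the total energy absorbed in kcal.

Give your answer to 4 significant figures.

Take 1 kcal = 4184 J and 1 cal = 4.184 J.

19.85 kcal

915.1 cal × 4.184 = 3828.78 J
59.08 kJ × 1000 = 59080 J
0.02014 MJ × 1000000 = 20140 J
Total: 3828.78 + 59080 + 20140 = 83048.8 J
In kcal: 83048.8 / 4184 = 19.8491 kcal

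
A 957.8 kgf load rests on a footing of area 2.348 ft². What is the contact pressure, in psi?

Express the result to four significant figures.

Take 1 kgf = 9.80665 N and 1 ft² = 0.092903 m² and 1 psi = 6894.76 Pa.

6.245 psi

957.8 kgf × 9.80665 = 9392.81 N
2.348 ft² × 0.092903 = 0.218136 m²
P = F / A = 9392.81 N / 0.218136 m² = 43059.4 Pa
43059.4 Pa ÷ (6894.76 Pa/psi) = 6.24524 psi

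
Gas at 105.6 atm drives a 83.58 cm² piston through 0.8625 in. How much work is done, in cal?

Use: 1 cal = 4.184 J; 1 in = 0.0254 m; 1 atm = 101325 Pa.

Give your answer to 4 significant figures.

105.6 atm → 1.06999×10⁷ Pa
83.58 cm² → 0.008358 m²
F = P × A = 1.06999×10⁷ × 0.008358 = 89429.8 N
0.8625 in → 0.0219075 m
W = F × d = 89429.8 × 0.0219075 = 1959.18 J
In cal: 1959.18 / 4.184 = 468.255 cal

468.3 cal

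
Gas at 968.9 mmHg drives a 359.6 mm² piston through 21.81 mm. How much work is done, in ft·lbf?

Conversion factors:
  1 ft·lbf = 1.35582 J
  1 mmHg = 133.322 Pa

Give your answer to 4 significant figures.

0.7472 ft·lbf

968.9 mmHg → 129176 Pa
359.6 mm² → 3.596×10⁻⁴ m²
F = P × A = 129176 × 3.596×10⁻⁴ = 46.4517 N
21.81 mm → 0.02181 m
W = F × d = 46.4517 × 0.02181 = 1.01311 J
In ft·lbf: 1.01311 / 1.35582 = 0.74723 ft·lbf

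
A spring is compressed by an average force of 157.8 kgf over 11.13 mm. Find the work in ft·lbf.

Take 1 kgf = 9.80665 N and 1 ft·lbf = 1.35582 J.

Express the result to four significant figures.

157.8 kgf × 9.80665 = 1547.49 N
11.13 mm × 0.001 = 0.01113 m
W = F × d = 1547.49 N × 0.01113 m = 17.2236 J
17.2236 J ÷ (1.35582 J/ft·lbf) = 12.7035 ft·lbf

12.70 ft·lbf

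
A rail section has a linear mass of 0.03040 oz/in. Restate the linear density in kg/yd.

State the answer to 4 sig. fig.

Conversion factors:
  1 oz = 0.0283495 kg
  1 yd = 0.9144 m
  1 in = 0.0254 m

0.03103 kg/yd

0.03040 oz/in × 0.0283495 kg/oz ÷ 0.0254 m/in = 0.0339301 kg/m
0.0339301 kg/m × 0.9144 m/yd = 0.0310257 kg/yd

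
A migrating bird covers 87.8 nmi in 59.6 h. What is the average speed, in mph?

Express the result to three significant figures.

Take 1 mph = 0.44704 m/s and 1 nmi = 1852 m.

1.70 mph

87.8 nmi × 1852 = 162606 m
59.6 h × 3600 = 214560 s
v = d / t = 162606 m / 214560 s = 0.757858 m/s
0.757858 m/s ÷ (0.44704 m/s/mph) = 1.69528 mph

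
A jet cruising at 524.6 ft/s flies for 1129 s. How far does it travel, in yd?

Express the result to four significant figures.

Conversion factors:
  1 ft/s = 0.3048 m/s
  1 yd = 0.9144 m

524.6 ft/s × 0.3048 → 159.898 m/s
d = v × t = 159.898 m/s × 1129 s = 180525 m
180525 m ÷ (0.9144 m/yd) = 197425 yd

1.974×10⁵ yd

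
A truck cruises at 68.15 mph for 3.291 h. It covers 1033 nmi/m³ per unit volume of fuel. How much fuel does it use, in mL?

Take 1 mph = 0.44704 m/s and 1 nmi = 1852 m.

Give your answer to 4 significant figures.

1.887×10⁵ mL

68.15 mph → 30.4658 m/s
3.291 h → 11847.6 s
d = v × t = 30.4658 × 11847.6 = 360947 m
1033 nmi/m³ → 1.91312×10⁶ m/m³
V = d / (distance per unit fuel) = 360947 / 1.91312×10⁶ = 0.188669 m³
In mL: 0.188669 / 10⁻⁶ = 188669 mL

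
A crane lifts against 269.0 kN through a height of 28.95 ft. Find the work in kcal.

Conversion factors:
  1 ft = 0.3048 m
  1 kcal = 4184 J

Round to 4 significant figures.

269.0 kN × 1000 → 269000 N
28.95 ft × 0.3048 → 8.82396 m
W = F × d = 269000 N × 8.82396 m = 2.37365×10⁶ J
2.37365×10⁶ J ÷ (4184 J/kcal) = 567.316 kcal

567.3 kcal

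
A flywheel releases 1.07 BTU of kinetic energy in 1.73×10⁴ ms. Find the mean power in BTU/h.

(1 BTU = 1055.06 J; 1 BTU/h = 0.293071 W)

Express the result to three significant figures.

223 BTU/h

1.07 BTU × 1055.06 → 1128.91 J
1.73×10⁴ ms × 0.001 → 17.3 s
P = E / t = 1128.91 J / 17.3 s = 65.2549 W
65.2549 W ÷ (0.293071 W/BTU/h) = 222.659 BTU/h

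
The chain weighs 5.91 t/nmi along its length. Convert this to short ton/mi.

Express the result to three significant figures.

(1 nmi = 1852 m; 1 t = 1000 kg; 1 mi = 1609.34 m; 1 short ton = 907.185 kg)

5.91 t/nmi × 1000 kg/t ÷ 1852 m/nmi = 3.19114 kg/m
3.19114 kg/m ÷ 907.185 kg/short ton × 1609.34 m/mi = 5.66106 short ton/mi

5.66 short ton/mi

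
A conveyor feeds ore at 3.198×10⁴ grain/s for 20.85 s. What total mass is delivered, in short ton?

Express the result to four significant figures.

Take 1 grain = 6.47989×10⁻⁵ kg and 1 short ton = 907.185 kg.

0.04763 short ton

3.198×10⁴ grain/s → 2.07227 kg/s
m = ṁ × t = 2.07227 × 20.85 = 43.2068 kg
In short ton: 43.2068 / 907.185 = 0.0476273 short ton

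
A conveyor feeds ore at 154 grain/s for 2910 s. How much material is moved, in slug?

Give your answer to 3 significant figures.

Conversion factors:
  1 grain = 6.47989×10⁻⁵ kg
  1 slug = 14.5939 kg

1.99 slug

154 grain/s → 0.00997903 kg/s
m = ṁ × t = 0.00997903 × 2910 = 29.039 kg
In slug: 29.039 / 14.5939 = 1.9898 slug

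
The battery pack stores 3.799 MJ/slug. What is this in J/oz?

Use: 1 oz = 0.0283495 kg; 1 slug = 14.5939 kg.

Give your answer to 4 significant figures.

3.799 MJ/slug × 1000000 J/MJ ÷ 14.5939 kg/slug = 260314 J/kg
260314 J/kg × 0.0283495 kg/oz = 7379.77 J/oz

7380 J/oz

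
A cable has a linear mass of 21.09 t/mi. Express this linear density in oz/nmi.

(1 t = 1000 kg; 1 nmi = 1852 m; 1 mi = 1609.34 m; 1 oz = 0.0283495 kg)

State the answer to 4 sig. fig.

8.561×10⁵ oz/nmi

21.09 t/mi × 1000 kg/t ÷ 1609.34 m/mi = 13.1048 kg/m
13.1048 kg/m ÷ 0.0283495 kg/oz × 1852 m/nmi = 856103 oz/nmi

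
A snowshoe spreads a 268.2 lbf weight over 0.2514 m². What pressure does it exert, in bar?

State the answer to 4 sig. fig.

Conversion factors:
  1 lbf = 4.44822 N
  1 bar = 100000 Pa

268.2 lbf × 4.44822 = 1193.01 N
P = F / A = 1193.01 N / 0.2514 m² = 4745.47 Pa
4745.47 Pa ÷ (100000 Pa/bar) = 0.0474547 bar

0.04745 bar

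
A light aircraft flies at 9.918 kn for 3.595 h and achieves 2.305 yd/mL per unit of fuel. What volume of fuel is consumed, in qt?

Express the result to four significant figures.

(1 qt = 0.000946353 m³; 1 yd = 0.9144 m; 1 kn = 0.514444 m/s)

33.11 qt

9.918 kn → 5.10226 m/s
3.595 h → 12942 s
d = v × t = 5.10226 × 12942 = 66033.4 m
2.305 yd/mL → 2.10769×10⁶ m/m³
V = d / (distance per unit fuel) = 66033.4 / 2.10769×10⁶ = 0.0313297 m³
In qt: 0.0313297 / 0.000946353 = 33.1057 qt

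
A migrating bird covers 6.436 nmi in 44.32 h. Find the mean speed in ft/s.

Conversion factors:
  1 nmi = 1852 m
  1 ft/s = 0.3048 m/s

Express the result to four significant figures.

6.436 nmi × 1852 → 11919.5 m
44.32 h × 3600 → 159552 s
v = d / t = 11919.5 m / 159552 s = 0.0747061 m/s
0.0747061 m/s ÷ (0.3048 m/s/ft/s) = 0.245099 ft/s

0.2451 ft/s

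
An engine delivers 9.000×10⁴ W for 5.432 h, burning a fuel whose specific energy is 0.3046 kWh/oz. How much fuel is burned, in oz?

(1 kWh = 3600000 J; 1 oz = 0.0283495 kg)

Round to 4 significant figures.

5.432 h → 19555.2 s
E = P × t = 90000 × 19555.2 = 1.75997×10⁹ J
0.3046 kWh/oz → 3.868×10⁷ J/kg
m = E / e_s = 1.75997×10⁹ / 3.868×10⁷ = 45.5008 kg
In oz: 45.5008 / 0.0283495 = 1604.99 oz

1605 oz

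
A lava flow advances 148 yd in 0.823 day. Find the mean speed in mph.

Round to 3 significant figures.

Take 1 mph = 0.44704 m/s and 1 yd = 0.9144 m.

0.00426 mph

148 yd × 0.9144 = 135.331 m
0.823 day × 86400 = 71107.2 s
v = d / t = 135.331 m / 71107.2 s = 0.0019032 m/s
0.0019032 m/s ÷ (0.44704 m/s/mph) = 0.00425734 mph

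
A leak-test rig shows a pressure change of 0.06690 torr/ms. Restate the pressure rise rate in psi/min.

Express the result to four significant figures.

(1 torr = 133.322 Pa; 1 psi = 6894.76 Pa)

77.62 psi/min

0.06690 torr/ms × 133.322 Pa/torr ÷ 0.001 s/ms = 8919.24 Pa/s
8919.24 Pa/s ÷ 6894.76 Pa/psi × 60 s/min = 77.6176 psi/min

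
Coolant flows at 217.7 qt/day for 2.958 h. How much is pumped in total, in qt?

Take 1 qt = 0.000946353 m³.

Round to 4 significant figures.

26.83 qt

217.7 qt/day → 2.3845×10⁻⁶ m³/s
2.958 h → 10648.8 s
V = Q × t = 2.3845×10⁻⁶ × 10648.8 = 0.0253921 m³
In qt: 0.0253921 / 0.000946353 = 26.8315 qt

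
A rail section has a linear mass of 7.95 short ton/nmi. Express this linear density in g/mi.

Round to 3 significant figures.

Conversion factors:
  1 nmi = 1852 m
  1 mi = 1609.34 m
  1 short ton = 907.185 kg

7.95 short ton/nmi × 907.185 kg/short ton ÷ 1852 m/nmi = 3.89423 kg/m
3.89423 kg/m ÷ 0.001 kg/g × 1609.34 m/mi = 6.26714×10⁶ g/mi

6.27×10⁶ g/mi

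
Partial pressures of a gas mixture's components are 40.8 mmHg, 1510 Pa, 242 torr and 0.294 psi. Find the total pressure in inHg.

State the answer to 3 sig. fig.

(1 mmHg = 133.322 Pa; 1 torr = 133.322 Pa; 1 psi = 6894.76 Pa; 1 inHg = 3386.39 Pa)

12.2 inHg

40.8 mmHg × 133.322 = 5439.54 Pa
1510 Pa (already Pa)
242 torr × 133.322 = 32263.9 Pa
0.294 psi × 6894.76 = 2027.06 Pa
Sum: 5439.54 + 1510 + 32263.9 + 2027.06 = 41240.5 Pa
In inHg: 41240.5 / 3386.39 = 12.1783 inHg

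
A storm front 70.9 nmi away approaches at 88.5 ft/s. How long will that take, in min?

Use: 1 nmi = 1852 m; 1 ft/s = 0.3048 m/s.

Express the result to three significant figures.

70.9 nmi × 1852 → 131307 m
88.5 ft/s × 0.3048 → 26.9748 m/s
t = d / v = 131307 m / 26.9748 m/s = 4867.77 s
4867.77 s ÷ (60 s/min) = 81.1295 min

81.1 min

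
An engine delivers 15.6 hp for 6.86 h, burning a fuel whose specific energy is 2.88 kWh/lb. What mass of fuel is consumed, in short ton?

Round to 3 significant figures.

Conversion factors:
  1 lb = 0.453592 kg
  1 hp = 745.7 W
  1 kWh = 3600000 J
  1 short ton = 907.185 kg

15.6 hp → 11632.9 W
6.86 h → 24696 s
E = P × t = 11632.9 × 24696 = 2.87286×10⁸ J
2.88 kWh/lb → 2.28575×10⁷ J/kg
m = E / e_s = 2.87286×10⁸ / 2.28575×10⁷ = 12.5686 kg
In short ton: 12.5686 / 907.185 = 0.0138545 short ton

0.0139 short ton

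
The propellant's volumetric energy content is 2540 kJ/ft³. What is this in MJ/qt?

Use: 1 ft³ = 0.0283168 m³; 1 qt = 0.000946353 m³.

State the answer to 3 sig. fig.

2540 kJ/ft³ × 1000 J/kJ ÷ 0.0283168 m³/ft³ = 8.96994×10⁷ J/m³
8.96994×10⁷ J/m³ ÷ 1000000 J/MJ × 0.000946353 m³/qt = 0.0848873 MJ/qt

0.0849 MJ/qt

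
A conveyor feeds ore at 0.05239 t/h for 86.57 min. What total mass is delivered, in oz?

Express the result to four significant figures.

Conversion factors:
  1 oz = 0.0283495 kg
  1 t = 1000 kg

0.05239 t/h → 0.0145528 kg/s
86.57 min → 5194.2 s
m = ṁ × t = 0.0145528 × 5194.2 = 75.5902 kg
In oz: 75.5902 / 0.0283495 = 2666.37 oz

2666 oz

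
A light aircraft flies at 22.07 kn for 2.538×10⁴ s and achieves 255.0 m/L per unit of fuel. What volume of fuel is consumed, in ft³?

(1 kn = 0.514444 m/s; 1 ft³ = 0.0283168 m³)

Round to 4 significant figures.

39.91 ft³

22.07 kn → 11.3538 m/s
d = v × t = 11.3538 × 25380 = 288159 m
255.0 m/L → 255000 m/m³
V = d / (distance per unit fuel) = 288159 / 255000 = 1.13004 m³
In ft³: 1.13004 / 0.0283168 = 39.9071 ft³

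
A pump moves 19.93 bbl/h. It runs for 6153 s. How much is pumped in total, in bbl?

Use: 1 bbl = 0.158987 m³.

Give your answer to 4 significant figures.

34.06 bbl

19.93 bbl/h → 8.8017×10⁻⁴ m³/s
V = Q × t = 8.8017×10⁻⁴ × 6153 = 5.41569 m³
In bbl: 5.41569 / 0.158987 = 34.0637 bbl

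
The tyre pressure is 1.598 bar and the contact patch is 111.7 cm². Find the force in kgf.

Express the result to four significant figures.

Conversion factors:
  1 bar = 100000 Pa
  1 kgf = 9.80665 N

182.0 kgf

1.598 bar × 100000 = 159800 Pa
111.7 cm² × 0.0001 = 0.01117 m²
F = P × A = 159800 Pa × 0.01117 m² = 1784.97 N
1784.97 N ÷ (9.80665 N/kgf) = 182.016 kgf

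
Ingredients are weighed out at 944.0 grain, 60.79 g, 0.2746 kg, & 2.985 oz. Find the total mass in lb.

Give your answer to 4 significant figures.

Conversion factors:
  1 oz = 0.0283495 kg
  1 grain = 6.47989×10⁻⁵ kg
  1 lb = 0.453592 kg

944.0 grain × 6.47989×10⁻⁵ = 0.0611702 kg
60.79 g × 0.001 = 0.06079 kg
0.2746 kg (already kg)
2.985 oz × 0.0283495 = 0.0846233 kg
Sum: 0.0611702 + 0.06079 + 0.2746 + 0.0846233 = 0.481184 kg
In lb: 0.481184 / 0.453592 = 1.06083 lb

1.061 lb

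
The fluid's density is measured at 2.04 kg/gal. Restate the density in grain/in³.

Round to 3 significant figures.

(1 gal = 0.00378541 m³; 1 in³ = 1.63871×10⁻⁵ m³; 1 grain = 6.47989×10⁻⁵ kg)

2.04 kg/gal ÷ 0.00378541 m³/gal = 538.911 kg/m³
538.911 kg/m³ ÷ 6.47989×10⁻⁵ kg/grain × 1.63871×10⁻⁵ m³/in³ = 136.286 grain/in³

136 grain/in³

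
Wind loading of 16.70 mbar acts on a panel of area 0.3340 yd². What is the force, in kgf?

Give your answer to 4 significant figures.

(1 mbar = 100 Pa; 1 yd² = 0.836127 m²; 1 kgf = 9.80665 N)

47.56 kgf

16.70 mbar × 100 → 1670 Pa
0.3340 yd² × 0.836127 → 0.279266 m²
F = P × A = 1670 Pa × 0.279266 m² = 466.374 N
466.374 N ÷ (9.80665 N/kgf) = 47.5569 kgf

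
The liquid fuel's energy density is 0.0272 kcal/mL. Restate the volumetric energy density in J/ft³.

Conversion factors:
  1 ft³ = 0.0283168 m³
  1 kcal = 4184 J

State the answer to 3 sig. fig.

3.22×10⁶ J/ft³

0.0272 kcal/mL × 4184 J/kcal ÷ 10⁻⁶ m³/mL = 1.13805×10⁸ J/m³
1.13805×10⁸ J/m³ × 0.0283168 m³/ft³ = 3.22259×10⁶ J/ft³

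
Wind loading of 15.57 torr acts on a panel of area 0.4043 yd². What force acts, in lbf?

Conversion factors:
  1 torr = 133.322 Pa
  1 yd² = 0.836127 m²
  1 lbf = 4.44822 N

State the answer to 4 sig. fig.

157.8 lbf

15.57 torr × 133.322 → 2075.82 Pa
0.4043 yd² × 0.836127 → 0.338046 m²
F = P × A = 2075.82 Pa × 0.338046 m² = 701.723 N
701.723 N ÷ (4.44822 N/lbf) = 157.754 lbf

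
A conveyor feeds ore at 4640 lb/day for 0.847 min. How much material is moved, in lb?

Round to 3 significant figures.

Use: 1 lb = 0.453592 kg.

2.73 lb

4640 lb/day → 0.0243596 kg/s
0.847 min → 50.82 s
m = ṁ × t = 0.0243596 × 50.82 = 1.23795 kg
In lb: 1.23795 / 0.453592 = 2.72921 lb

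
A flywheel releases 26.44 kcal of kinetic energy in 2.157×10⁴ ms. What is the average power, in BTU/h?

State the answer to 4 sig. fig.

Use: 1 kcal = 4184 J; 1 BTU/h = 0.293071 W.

26.44 kcal × 4184 = 110625 J
2.157×10⁴ ms × 0.001 = 21.57 s
P = E / t = 110625 J / 21.57 s = 5128.65 W
5128.65 W ÷ (0.293071 W/BTU/h) = 17499.7 BTU/h

1.750×10⁴ BTU/h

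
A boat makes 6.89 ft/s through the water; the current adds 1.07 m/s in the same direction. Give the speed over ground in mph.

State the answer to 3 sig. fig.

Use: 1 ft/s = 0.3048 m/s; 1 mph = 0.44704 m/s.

7.09 mph

6.89 ft/s × 0.3048 → 2.10007 m/s
1.07 m/s (already m/s)
Total: 2.10007 + 1.07 = 3.17007 m/s
In mph: 3.17007 / 0.44704 = 7.09124 mph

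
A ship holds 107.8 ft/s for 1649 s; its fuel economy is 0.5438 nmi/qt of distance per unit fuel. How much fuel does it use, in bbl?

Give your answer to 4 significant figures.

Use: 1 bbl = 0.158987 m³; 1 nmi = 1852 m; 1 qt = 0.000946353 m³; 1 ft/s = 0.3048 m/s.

107.8 ft/s → 32.8574 m/s
d = v × t = 32.8574 × 1649 = 54181.9 m
0.5438 nmi/qt → 1.06421×10⁶ m/m³
V = d / (distance per unit fuel) = 54181.9 / 1.06421×10⁶ = 0.0509128 m³
In bbl: 0.0509128 / 0.158987 = 0.320232 bbl

0.3202 bbl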